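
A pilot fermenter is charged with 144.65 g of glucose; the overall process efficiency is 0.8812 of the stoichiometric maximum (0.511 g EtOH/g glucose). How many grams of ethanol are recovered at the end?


Actual ethanol: m = 0.511 * 144.65 * 0.8812
m = 65.1349 g

65.1349 g


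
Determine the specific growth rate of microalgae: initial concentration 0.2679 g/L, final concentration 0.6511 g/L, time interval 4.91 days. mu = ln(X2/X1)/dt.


mu = ln(X2/X1) / dt
= ln(0.6511/0.2679) / 4.91
= 0.1809 per day

0.1809 per day


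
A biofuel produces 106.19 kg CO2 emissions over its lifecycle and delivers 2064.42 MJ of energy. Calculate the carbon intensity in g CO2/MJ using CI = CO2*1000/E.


CI = CO2 * 1000 / E
= 106.19 * 1000 / 2064.42
= 51.4382 g CO2/MJ

51.4382 g CO2/MJ


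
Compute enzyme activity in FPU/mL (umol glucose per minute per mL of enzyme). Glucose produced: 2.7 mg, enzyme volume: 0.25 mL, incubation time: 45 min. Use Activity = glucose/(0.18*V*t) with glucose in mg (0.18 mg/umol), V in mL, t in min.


Activity = glucose_mg / (0.18 mg/umol * V_mL * t_min)
= 2.7 / (0.18 * 0.25 * 45)
= 1.3333 FPU/mL

1.3333 FPU/mL


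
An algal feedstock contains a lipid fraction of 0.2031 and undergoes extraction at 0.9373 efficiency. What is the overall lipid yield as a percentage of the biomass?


Y = lipid_content * extraction_eff * 100
= 0.2031 * 0.9373 * 100
= 19.0366%

19.0366%


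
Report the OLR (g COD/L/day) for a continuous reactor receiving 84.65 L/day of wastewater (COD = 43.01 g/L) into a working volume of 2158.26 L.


OLR = Q * S / V
= 84.65 * 43.01 / 2158.26
= 1.6869 g/L/day

1.6869 g/L/day


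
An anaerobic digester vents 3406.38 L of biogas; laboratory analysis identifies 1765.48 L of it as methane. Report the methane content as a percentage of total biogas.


CH4% = V_CH4 / V_total * 100
= 1765.48 / 3406.38 * 100
= 51.8286%

51.8286%


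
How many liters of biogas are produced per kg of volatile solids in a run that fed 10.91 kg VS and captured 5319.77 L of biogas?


Y = V / VS
= 5319.77 / 10.91
= 487.6049 L/kg VS

487.6049 L/kg VS


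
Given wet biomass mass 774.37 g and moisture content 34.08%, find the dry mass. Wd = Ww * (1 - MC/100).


Wd = Ww * (1 - MC/100)
= 774.37 * (1 - 34.08/100)
= 510.4647 g

510.4647 g


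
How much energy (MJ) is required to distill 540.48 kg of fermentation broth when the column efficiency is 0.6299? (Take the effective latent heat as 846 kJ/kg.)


E = m * 846 / (eta * 1000)
= 540.48 * 846 / (0.6299 * 1000)
= 725.9027 MJ

725.9027 MJ


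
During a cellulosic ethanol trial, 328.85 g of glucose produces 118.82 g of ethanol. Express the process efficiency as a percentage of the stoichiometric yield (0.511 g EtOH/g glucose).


Fermentation efficiency = (actual / (0.511 * glucose)) * 100
= (118.82 / (0.511 * 328.85)) * 100
= 70.7084%

70.7084%


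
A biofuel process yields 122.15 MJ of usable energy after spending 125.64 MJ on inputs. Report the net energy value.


NEV = E_out - E_in
= 122.15 - 125.64
= -3.4900 MJ

-3.4900 MJ


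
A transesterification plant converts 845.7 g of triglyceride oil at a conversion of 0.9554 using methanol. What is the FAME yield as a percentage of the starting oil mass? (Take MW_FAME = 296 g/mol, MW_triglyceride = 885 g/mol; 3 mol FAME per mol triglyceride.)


m_FAME = oil * conv * (3 * 296 / 885) = oil * conv * (888/885)
= 845.7 * 0.9554 * 888 / 885
= 810.7207 g
Y = m_FAME / oil * 100 = conv * (888/885) * 100
= 0.9554 * 888 / 885 * 100
= 95.86%

95.86%


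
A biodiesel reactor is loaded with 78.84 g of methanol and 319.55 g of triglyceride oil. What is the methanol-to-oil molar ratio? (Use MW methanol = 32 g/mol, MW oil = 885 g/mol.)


Molar ratio = n_MeOH / n_oil = (MeOH/32) / (oil/885) = (MeOH * 885) / (32 * oil)
= (78.84 * 885) / (32 * 319.55)
= 6.8234

6.8234


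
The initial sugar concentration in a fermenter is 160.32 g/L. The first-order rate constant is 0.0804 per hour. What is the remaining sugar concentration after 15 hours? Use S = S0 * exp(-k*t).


S = S0 * exp(-k * t)
S = 160.32 * exp(-0.0804 * 15)
S = 47.9986 g/L

47.9986 g/L


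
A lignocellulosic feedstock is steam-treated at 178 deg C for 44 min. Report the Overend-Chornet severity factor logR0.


logR0 = log10(t * exp((T - 100) / 14.75))
= log10(44 * exp((178 - 100) / 14.75))
= 3.9401

3.9401


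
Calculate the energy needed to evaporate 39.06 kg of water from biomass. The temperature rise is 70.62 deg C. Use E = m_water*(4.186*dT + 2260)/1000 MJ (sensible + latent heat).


E = m_water * (4.186 * dT + 2260) / 1000
= 39.06 * (4.186 * 70.62 + 2260) / 1000
= 99.8223 MJ

99.8223 MJ


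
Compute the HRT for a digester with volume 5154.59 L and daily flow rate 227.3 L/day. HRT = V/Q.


HRT = V / Q
= 5154.59 / 227.3
= 22.6775 days

22.6775 days


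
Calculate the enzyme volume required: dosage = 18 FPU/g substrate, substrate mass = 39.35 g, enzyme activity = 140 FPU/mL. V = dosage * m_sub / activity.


V = dosage * m_sub / activity
V = 18 * 39.35 / 140
V = 5.0593 mL

5.0593 mL


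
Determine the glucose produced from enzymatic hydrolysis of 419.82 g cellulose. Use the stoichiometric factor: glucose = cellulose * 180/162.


glucose = cellulose * 180/162
= 419.82 * 180/162
= 466.4667 g

466.4667 g


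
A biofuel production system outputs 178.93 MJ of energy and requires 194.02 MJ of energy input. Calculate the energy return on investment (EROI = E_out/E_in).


EROI = E_out / E_in
= 178.93 / 194.02
= 0.9222

0.9222


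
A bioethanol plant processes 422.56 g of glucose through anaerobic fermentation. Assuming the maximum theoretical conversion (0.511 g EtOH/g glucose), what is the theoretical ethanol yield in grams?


Theoretical ethanol yield: m_EtOH = 0.511 * m_glucose
m_EtOH = 0.511 * 422.56 = 215.9282 g

215.9282 g


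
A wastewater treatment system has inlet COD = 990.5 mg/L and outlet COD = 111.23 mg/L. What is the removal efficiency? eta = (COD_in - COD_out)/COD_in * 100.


eta = (COD_in - COD_out) / COD_in * 100
= (990.5 - 111.23) / 990.5 * 100
= 88.7703%

88.7703%


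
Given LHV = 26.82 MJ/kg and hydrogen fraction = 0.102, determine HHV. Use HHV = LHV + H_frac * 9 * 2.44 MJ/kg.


HHV = LHV + H_frac * 9 * 2.44
= 26.82 + 0.102 * 9 * 2.44
= 29.0599 MJ/kg

29.0599 MJ/kg


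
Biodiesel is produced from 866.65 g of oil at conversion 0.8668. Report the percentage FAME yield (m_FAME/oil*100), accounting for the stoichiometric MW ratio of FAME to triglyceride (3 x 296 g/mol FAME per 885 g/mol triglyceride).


m_FAME = oil * conv * (3 * 296 / 885) = oil * conv * (888/885)
= 866.65 * 0.8668 * 888 / 885
= 753.7587 g
Y = m_FAME / oil * 100 = conv * (888/885) * 100
= 0.8668 * 888 / 885 * 100
= 86.97%

86.97%


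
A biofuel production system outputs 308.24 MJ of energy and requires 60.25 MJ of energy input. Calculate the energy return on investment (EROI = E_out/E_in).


EROI = E_out / E_in
= 308.24 / 60.25
= 5.1160

5.1160


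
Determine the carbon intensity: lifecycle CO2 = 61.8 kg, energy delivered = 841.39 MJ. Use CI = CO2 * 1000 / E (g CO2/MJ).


CI = CO2 * 1000 / E
= 61.8 * 1000 / 841.39
= 73.4499 g CO2/MJ

73.4499 g CO2/MJ


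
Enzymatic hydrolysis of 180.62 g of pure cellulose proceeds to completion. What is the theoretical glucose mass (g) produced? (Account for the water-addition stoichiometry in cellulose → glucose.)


glucose = cellulose * 180/162
= 180.62 * 180/162
= 200.6889 g

200.6889 g


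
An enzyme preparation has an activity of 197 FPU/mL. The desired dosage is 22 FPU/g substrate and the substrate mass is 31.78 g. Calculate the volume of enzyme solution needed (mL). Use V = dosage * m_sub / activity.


V = dosage * m_sub / activity
V = 22 * 31.78 / 197
V = 3.5490 mL

3.5490 mL


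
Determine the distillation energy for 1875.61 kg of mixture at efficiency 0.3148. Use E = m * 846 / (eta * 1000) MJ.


E = m * 846 / (eta * 1000)
= 1875.61 * 846 / (0.3148 * 1000)
= 5040.5529 MJ

5040.5529 MJ


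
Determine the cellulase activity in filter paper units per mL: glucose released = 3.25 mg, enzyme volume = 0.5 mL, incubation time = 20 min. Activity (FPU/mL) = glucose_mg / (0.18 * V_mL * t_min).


Activity = glucose_mg / (0.18 mg/umol * V_mL * t_min)
= 3.25 / (0.18 * 0.5 * 20)
= 1.8056 FPU/mL

1.8056 FPU/mL


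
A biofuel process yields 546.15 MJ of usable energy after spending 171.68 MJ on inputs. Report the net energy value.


NEV = E_out - E_in
= 546.15 - 171.68
= 374.4700 MJ

374.4700 MJ


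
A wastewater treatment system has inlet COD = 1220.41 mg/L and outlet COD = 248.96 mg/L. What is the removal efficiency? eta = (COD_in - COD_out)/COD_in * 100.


eta = (COD_in - COD_out) / COD_in * 100
= (1220.41 - 248.96) / 1220.41 * 100
= 79.6003%

79.6003%


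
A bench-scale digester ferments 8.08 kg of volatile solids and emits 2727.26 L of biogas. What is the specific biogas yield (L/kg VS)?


Y = V / VS
= 2727.26 / 8.08
= 337.5322 L/kg VS

337.5322 L/kg VS


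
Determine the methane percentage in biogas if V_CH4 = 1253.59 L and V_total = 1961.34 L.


CH4% = V_CH4 / V_total * 100
= 1253.59 / 1961.34 * 100
= 63.9150%

63.9150%


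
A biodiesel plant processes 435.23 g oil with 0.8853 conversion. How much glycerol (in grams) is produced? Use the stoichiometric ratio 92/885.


glycerol = oil * conv * (92/885)
= 435.23 * 0.8853 * 92 / 885
= 40.0547 g

40.0547 g


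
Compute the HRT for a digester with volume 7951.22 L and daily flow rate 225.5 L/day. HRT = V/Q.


HRT = V / Q
= 7951.22 / 225.5
= 35.2604 days

35.2604 days


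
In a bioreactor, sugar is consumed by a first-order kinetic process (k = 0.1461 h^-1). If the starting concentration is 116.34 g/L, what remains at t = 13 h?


S = S0 * exp(-k * t)
S = 116.34 * exp(-0.1461 * 13)
S = 17.4130 g/L

17.4130 g/L


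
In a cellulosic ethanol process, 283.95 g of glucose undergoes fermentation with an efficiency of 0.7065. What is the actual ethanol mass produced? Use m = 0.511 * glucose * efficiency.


Actual ethanol: m = 0.511 * 283.95 * 0.7065
m = 102.5121 g

102.5121 g


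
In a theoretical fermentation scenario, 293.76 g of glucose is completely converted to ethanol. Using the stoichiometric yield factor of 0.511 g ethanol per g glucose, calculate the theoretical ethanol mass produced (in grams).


Theoretical ethanol yield: m_EtOH = 0.511 * m_glucose
m_EtOH = 0.511 * 293.76 = 150.1114 g

150.1114 g


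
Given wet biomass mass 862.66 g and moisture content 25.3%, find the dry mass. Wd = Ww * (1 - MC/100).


Wd = Ww * (1 - MC/100)
= 862.66 * (1 - 25.3/100)
= 644.4070 g

644.4070 g


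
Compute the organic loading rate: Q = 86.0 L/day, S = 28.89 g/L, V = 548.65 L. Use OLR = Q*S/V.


OLR = Q * S / V
= 86.0 * 28.89 / 548.65
= 4.5285 g/L/day

4.5285 g/L/day


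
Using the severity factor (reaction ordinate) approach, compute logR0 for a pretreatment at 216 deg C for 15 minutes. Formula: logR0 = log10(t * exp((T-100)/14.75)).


logR0 = log10(t * exp((T - 100) / 14.75))
= log10(15 * exp((216 - 100) / 14.75))
= 4.5916

4.5916


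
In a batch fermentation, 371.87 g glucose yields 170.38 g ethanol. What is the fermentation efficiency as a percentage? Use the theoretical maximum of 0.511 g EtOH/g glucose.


Fermentation efficiency = (actual / (0.511 * glucose)) * 100
= (170.38 / (0.511 * 371.87)) * 100
= 89.6616%

89.6616%


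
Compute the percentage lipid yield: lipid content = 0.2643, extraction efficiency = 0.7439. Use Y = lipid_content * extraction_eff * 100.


Y = lipid_content * extraction_eff * 100
= 0.2643 * 0.7439 * 100
= 19.6613%

19.6613%


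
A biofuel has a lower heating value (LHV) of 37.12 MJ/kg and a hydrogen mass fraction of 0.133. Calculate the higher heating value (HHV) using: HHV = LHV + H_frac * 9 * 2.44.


HHV = LHV + H_frac * 9 * 2.44
= 37.12 + 0.133 * 9 * 2.44
= 40.0407 MJ/kg

40.0407 MJ/kg


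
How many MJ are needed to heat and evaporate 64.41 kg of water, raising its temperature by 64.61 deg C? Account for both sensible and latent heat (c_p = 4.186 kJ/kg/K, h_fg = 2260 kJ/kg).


E = m_water * (4.186 * dT + 2260) / 1000
= 64.41 * (4.186 * 64.61 + 2260) / 1000
= 162.9868 MJ

162.9868 MJ


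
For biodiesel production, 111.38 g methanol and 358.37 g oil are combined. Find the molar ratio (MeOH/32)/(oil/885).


Molar ratio = n_MeOH / n_oil = (MeOH/32) / (oil/885) = (MeOH * 885) / (32 * oil)
= (111.38 * 885) / (32 * 358.37)
= 8.5955

8.5955


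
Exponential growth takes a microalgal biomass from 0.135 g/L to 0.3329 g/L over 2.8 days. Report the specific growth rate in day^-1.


mu = ln(X2/X1) / dt
= ln(0.3329/0.135) / 2.8
= 0.3223 per day

0.3223 per day


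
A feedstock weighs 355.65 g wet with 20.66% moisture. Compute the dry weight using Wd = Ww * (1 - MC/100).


Wd = Ww * (1 - MC/100)
= 355.65 * (1 - 20.66/100)
= 282.1727 g

282.1727 g


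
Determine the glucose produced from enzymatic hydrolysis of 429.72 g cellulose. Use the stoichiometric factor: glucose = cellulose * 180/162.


glucose = cellulose * 180/162
= 429.72 * 180/162
= 477.4667 g

477.4667 g


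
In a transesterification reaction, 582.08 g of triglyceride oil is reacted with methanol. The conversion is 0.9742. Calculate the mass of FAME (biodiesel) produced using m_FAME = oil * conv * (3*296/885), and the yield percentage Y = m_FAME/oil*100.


m_FAME = oil * conv * (3 * 296 / 885) = oil * conv * (888/885)
= 582.08 * 0.9742 * 888 / 885
= 568.9846 g
Y = m_FAME / oil * 100 = conv * (888/885) * 100
= 0.9742 * 888 / 885 * 100
= 97.75%

568.9846 g FAME; Y = 97.75%


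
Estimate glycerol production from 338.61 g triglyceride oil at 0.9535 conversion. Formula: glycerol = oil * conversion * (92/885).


glycerol = oil * conv * (92/885)
= 338.61 * 0.9535 * 92 / 885
= 33.5633 g

33.5633 g


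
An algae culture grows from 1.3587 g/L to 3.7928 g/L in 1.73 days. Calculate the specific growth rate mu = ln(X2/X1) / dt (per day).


mu = ln(X2/X1) / dt
= ln(3.7928/1.3587) / 1.73
= 0.5934 per day

0.5934 per day


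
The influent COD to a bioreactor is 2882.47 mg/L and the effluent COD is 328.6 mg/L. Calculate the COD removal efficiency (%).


eta = (COD_in - COD_out) / COD_in * 100
= (2882.47 - 328.6) / 2882.47 * 100
= 88.6001%

88.6001%


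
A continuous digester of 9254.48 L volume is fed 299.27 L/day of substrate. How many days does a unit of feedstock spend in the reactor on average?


HRT = V / Q
= 9254.48 / 299.27
= 30.9235 days

30.9235 days


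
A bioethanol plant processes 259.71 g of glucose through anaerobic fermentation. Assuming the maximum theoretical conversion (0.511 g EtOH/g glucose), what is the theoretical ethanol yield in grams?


Theoretical ethanol yield: m_EtOH = 0.511 * m_glucose
m_EtOH = 0.511 * 259.71 = 132.7118 g

132.7118 g


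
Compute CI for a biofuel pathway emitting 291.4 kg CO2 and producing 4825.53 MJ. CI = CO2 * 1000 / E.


CI = CO2 * 1000 / E
= 291.4 * 1000 / 4825.53
= 60.3871 g CO2/MJ

60.3871 g CO2/MJ


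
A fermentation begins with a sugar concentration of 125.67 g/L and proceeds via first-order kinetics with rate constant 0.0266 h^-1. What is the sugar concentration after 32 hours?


S = S0 * exp(-k * t)
S = 125.67 * exp(-0.0266 * 32)
S = 53.6488 g/L

53.6488 g/L


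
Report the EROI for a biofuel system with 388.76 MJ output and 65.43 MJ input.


EROI = E_out / E_in
= 388.76 / 65.43
= 5.9416

5.9416


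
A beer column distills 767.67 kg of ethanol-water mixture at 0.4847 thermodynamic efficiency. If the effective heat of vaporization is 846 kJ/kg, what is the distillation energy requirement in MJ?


E = m * 846 / (eta * 1000)
= 767.67 * 846 / (0.4847 * 1000)
= 1339.8985 MJ

1339.8985 MJ


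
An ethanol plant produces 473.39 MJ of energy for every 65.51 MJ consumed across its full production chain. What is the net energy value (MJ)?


NEV = E_out - E_in
= 473.39 - 65.51
= 407.8800 MJ

407.8800 MJ


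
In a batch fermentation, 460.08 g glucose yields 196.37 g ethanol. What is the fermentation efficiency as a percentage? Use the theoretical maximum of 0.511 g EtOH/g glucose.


Fermentation efficiency = (actual / (0.511 * glucose)) * 100
= (196.37 / (0.511 * 460.08)) * 100
= 83.5258%

83.5258%


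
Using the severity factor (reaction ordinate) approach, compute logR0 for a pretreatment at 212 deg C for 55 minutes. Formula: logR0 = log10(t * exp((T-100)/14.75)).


logR0 = log10(t * exp((T - 100) / 14.75))
= log10(55 * exp((212 - 100) / 14.75))
= 5.0381

5.0381


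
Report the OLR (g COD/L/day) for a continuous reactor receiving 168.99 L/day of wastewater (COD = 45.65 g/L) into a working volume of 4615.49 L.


OLR = Q * S / V
= 168.99 * 45.65 / 4615.49
= 1.6714 g/L/day

1.6714 g/L/day


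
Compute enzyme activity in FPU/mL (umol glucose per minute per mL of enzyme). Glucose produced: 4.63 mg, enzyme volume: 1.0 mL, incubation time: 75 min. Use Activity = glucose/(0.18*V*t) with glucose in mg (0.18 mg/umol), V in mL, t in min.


Activity = glucose_mg / (0.18 mg/umol * V_mL * t_min)
= 4.63 / (0.18 * 1.0 * 75)
= 0.3430 FPU/mL

0.3430 FPU/mL


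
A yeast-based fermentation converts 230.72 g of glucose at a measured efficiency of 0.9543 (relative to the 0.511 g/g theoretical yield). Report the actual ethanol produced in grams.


Actual ethanol: m = 0.511 * 230.72 * 0.9543
m = 112.5100 g

112.5100 g


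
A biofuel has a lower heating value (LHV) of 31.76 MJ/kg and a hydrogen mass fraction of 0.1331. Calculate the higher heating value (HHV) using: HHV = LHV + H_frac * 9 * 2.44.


HHV = LHV + H_frac * 9 * 2.44
= 31.76 + 0.1331 * 9 * 2.44
= 34.6829 MJ/kg

34.6829 MJ/kg


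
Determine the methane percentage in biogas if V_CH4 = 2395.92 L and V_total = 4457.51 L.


CH4% = V_CH4 / V_total * 100
= 2395.92 / 4457.51 * 100
= 53.7502%

53.7502%


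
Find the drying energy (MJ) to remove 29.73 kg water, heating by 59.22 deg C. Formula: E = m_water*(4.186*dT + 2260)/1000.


E = m_water * (4.186 * dT + 2260) / 1000
= 29.73 * (4.186 * 59.22 + 2260) / 1000
= 74.5597 MJ

74.5597 MJ


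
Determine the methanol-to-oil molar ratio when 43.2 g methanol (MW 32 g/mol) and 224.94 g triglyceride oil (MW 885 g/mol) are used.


Molar ratio = n_MeOH / n_oil = (MeOH/32) / (oil/885) = (MeOH * 885) / (32 * oil)
= (43.2 * 885) / (32 * 224.94)
= 5.3114

5.3114


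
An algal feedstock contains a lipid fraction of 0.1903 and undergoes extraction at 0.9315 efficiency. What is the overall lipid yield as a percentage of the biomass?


Y = lipid_content * extraction_eff * 100
= 0.1903 * 0.9315 * 100
= 17.7264%

17.7264%


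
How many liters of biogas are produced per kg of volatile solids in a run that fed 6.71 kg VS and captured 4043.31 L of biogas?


Y = V / VS
= 4043.31 / 6.71
= 602.5797 L/kg VS

602.5797 L/kg VS


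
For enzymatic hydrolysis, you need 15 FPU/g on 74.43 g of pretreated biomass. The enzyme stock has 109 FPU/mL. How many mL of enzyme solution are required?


V = dosage * m_sub / activity
V = 15 * 74.43 / 109
V = 10.2427 mL

10.2427 mL


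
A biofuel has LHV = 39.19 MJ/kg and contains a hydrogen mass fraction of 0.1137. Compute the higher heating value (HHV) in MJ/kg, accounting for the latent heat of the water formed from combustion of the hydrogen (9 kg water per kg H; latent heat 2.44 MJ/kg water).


HHV = LHV + H_frac * 9 * 2.44
= 39.19 + 0.1137 * 9 * 2.44
= 41.6869 MJ/kg

41.6869 MJ/kg


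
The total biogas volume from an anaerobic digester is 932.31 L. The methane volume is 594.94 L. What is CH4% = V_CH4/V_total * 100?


CH4% = V_CH4 / V_total * 100
= 594.94 / 932.31 * 100
= 63.8135%

63.8135%


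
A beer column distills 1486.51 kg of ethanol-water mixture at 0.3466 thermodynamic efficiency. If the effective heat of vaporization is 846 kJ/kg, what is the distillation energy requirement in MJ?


E = m * 846 / (eta * 1000)
= 1486.51 * 846 / (0.3466 * 1000)
= 3628.3539 MJ

3628.3539 MJ


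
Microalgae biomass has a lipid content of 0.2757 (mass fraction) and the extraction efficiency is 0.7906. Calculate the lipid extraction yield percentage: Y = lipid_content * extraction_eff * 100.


Y = lipid_content * extraction_eff * 100
= 0.2757 * 0.7906 * 100
= 21.7968%

21.7968%


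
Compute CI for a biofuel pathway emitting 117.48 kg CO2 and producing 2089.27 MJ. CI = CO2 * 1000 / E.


CI = CO2 * 1000 / E
= 117.48 * 1000 / 2089.27
= 56.2302 g CO2/MJ

56.2302 g CO2/MJ


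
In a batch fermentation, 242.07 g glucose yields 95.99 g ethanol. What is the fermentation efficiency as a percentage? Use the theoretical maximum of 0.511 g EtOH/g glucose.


Fermentation efficiency = (actual / (0.511 * glucose)) * 100
= (95.99 / (0.511 * 242.07)) * 100
= 77.6004%

77.6004%


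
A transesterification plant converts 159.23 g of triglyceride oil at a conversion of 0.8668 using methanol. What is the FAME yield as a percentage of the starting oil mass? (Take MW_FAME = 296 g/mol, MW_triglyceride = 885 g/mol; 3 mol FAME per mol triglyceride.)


m_FAME = oil * conv * (3 * 296 / 885) = oil * conv * (888/885)
= 159.23 * 0.8668 * 888 / 885
= 138.4884 g
Y = m_FAME / oil * 100 = conv * (888/885) * 100
= 0.8668 * 888 / 885 * 100
= 86.97%

86.97%


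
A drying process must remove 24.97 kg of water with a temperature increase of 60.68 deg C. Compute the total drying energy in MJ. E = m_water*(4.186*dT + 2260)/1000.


E = m_water * (4.186 * dT + 2260) / 1000
= 24.97 * (4.186 * 60.68 + 2260) / 1000
= 62.7747 MJ

62.7747 MJ


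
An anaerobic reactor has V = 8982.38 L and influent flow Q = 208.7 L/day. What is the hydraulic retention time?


HRT = V / Q
= 8982.38 / 208.7
= 43.0397 days

43.0397 days


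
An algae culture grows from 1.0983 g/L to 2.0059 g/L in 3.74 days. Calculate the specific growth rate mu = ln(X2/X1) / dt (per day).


mu = ln(X2/X1) / dt
= ln(2.0059/1.0983) / 3.74
= 0.1611 per day

0.1611 per day


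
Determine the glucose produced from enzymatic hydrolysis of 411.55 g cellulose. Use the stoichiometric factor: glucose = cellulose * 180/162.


glucose = cellulose * 180/162
= 411.55 * 180/162
= 457.2778 g

457.2778 g


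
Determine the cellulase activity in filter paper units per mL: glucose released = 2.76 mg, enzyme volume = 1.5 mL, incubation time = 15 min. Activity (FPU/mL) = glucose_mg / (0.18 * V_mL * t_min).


Activity = glucose_mg / (0.18 mg/umol * V_mL * t_min)
= 2.76 / (0.18 * 1.5 * 15)
= 0.6815 FPU/mL

0.6815 FPU/mL


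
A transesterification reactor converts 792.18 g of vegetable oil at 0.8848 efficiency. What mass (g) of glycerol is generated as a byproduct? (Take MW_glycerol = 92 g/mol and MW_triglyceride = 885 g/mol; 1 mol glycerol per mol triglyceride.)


glycerol = oil * conv * (92/885)
= 792.18 * 0.8848 * 92 / 885
= 72.8641 g

72.8641 g


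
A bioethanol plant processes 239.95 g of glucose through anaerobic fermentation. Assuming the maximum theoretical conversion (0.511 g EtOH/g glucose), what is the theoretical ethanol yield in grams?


Theoretical ethanol yield: m_EtOH = 0.511 * m_glucose
m_EtOH = 0.511 * 239.95 = 122.6144 g

122.6144 g


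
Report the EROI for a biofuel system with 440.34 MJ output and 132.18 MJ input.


EROI = E_out / E_in
= 440.34 / 132.18
= 3.3314

3.3314


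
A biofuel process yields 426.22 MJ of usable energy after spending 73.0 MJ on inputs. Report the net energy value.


NEV = E_out - E_in
= 426.22 - 73.0
= 353.2200 MJ

353.2200 MJ


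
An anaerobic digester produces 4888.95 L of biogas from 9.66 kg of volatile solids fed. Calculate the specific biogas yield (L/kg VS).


Y = V / VS
= 4888.95 / 9.66
= 506.1025 L/kg VS

506.1025 L/kg VS


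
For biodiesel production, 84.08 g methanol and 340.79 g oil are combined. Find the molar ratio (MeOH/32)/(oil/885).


Molar ratio = n_MeOH / n_oil = (MeOH/32) / (oil/885) = (MeOH * 885) / (32 * oil)
= (84.08 * 885) / (32 * 340.79)
= 6.8234

6.8234


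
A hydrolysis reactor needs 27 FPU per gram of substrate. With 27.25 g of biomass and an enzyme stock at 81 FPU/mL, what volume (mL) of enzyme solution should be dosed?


V = dosage * m_sub / activity
V = 27 * 27.25 / 81
V = 9.0833 mL

9.0833 mL


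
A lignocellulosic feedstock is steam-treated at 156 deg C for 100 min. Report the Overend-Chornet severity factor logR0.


logR0 = log10(t * exp((T - 100) / 14.75))
= log10(100 * exp((156 - 100) / 14.75))
= 3.6488

3.6488


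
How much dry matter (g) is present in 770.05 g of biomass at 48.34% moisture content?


Wd = Ww * (1 - MC/100)
= 770.05 * (1 - 48.34/100)
= 397.8078 g

397.8078 g


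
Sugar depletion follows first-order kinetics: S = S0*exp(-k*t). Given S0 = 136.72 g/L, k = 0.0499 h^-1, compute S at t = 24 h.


S = S0 * exp(-k * t)
S = 136.72 * exp(-0.0499 * 24)
S = 41.2782 g/L

41.2782 g/L


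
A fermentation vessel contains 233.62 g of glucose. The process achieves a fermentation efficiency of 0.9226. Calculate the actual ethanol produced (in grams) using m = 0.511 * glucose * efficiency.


Actual ethanol: m = 0.511 * 233.62 * 0.9226
m = 110.1398 g

110.1398 g


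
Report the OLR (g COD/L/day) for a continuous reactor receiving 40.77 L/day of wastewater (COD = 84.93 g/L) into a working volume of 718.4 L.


OLR = Q * S / V
= 40.77 * 84.93 / 718.4
= 4.8199 g/L/day

4.8199 g/L/day


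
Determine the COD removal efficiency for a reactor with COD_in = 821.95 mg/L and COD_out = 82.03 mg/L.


eta = (COD_in - COD_out) / COD_in * 100
= (821.95 - 82.03) / 821.95 * 100
= 90.0201%

90.0201%


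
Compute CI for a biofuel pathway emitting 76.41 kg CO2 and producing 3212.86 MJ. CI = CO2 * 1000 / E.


CI = CO2 * 1000 / E
= 76.41 * 1000 / 3212.86
= 23.7825 g CO2/MJ

23.7825 g CO2/MJ


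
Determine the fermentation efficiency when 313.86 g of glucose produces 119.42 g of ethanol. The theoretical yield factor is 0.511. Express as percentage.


Fermentation efficiency = (actual / (0.511 * glucose)) * 100
= (119.42 / (0.511 * 313.86)) * 100
= 74.4595%

74.4595%


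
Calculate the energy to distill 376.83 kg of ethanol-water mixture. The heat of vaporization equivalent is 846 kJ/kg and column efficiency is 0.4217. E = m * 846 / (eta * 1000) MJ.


E = m * 846 / (eta * 1000)
= 376.83 * 846 / (0.4217 * 1000)
= 755.9834 MJ

755.9834 MJ


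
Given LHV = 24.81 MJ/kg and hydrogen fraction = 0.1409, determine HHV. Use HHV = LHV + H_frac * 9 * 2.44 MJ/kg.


HHV = LHV + H_frac * 9 * 2.44
= 24.81 + 0.1409 * 9 * 2.44
= 27.9042 MJ/kg

27.9042 MJ/kg


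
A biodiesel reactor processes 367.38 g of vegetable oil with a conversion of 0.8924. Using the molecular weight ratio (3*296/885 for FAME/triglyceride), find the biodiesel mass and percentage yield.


m_FAME = oil * conv * (3 * 296 / 885) = oil * conv * (888/885)
= 367.38 * 0.8924 * 888 / 885
= 328.9613 g
Y = m_FAME / oil * 100 = conv * (888/885) * 100
= 0.8924 * 888 / 885 * 100
= 89.54%

328.9613 g FAME; Y = 89.54%


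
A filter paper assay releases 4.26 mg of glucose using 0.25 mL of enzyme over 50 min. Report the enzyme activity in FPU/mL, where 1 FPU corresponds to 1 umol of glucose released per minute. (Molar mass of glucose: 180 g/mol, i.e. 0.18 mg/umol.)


Activity = glucose_mg / (0.18 mg/umol * V_mL * t_min)
= 4.26 / (0.18 * 0.25 * 50)
= 1.8933 FPU/mL

1.8933 FPU/mL


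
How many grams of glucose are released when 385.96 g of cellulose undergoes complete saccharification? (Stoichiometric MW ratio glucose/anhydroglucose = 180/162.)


glucose = cellulose * 180/162
= 385.96 * 180/162
= 428.8444 g

428.8444 g


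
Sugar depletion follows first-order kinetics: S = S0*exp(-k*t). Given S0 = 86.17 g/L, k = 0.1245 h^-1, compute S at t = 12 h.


S = S0 * exp(-k * t)
S = 86.17 * exp(-0.1245 * 12)
S = 19.3428 g/L

19.3428 g/L


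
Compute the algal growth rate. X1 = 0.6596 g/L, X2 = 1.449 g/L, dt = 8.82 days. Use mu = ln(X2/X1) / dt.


mu = ln(X2/X1) / dt
= ln(1.449/0.6596) / 8.82
= 0.0892 per day

0.0892 per day


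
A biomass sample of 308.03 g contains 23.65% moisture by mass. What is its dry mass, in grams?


Wd = Ww * (1 - MC/100)
= 308.03 * (1 - 23.65/100)
= 235.1809 g

235.1809 g


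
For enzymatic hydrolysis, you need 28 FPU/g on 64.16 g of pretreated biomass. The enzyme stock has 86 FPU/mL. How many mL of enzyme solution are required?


V = dosage * m_sub / activity
V = 28 * 64.16 / 86
V = 20.8893 mL

20.8893 mL


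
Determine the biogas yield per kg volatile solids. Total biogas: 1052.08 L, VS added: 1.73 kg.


Y = V / VS
= 1052.08 / 1.73
= 608.1387 L/kg VS

608.1387 L/kg VS


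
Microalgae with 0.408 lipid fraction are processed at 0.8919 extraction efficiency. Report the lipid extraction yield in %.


Y = lipid_content * extraction_eff * 100
= 0.408 * 0.8919 * 100
= 36.3895%

36.3895%


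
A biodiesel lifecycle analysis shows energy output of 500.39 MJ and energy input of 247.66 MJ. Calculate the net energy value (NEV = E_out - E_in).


NEV = E_out - E_in
= 500.39 - 247.66
= 252.7300 MJ

252.7300 MJ


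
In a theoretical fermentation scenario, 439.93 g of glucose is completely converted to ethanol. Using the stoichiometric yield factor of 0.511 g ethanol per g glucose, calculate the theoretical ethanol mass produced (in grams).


Theoretical ethanol yield: m_EtOH = 0.511 * m_glucose
m_EtOH = 0.511 * 439.93 = 224.8042 g

224.8042 g


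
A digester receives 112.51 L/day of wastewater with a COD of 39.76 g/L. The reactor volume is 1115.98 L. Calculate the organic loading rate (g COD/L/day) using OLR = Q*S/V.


OLR = Q * S / V
= 112.51 * 39.76 / 1115.98
= 4.0085 g/L/day

4.0085 g/L/day


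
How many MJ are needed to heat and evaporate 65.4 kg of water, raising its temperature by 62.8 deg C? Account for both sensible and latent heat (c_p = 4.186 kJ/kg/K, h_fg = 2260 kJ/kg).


E = m_water * (4.186 * dT + 2260) / 1000
= 65.4 * (4.186 * 62.8 + 2260) / 1000
= 164.9964 MJ

164.9964 MJ


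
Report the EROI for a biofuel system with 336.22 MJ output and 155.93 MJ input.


EROI = E_out / E_in
= 336.22 / 155.93
= 2.1562

2.1562


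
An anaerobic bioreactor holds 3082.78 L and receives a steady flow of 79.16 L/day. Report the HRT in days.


HRT = V / Q
= 3082.78 / 79.16
= 38.9437 days

38.9437 days


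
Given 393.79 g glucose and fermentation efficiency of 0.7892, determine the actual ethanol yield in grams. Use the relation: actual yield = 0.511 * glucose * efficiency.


Actual ethanol: m = 0.511 * 393.79 * 0.7892
m = 158.8081 g

158.8081 g


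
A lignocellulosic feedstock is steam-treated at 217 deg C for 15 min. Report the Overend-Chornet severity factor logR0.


logR0 = log10(t * exp((T - 100) / 14.75))
= log10(15 * exp((217 - 100) / 14.75))
= 4.6210

4.6210


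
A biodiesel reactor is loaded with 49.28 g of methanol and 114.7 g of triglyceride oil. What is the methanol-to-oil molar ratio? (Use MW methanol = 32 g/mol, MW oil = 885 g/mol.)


Molar ratio = n_MeOH / n_oil = (MeOH/32) / (oil/885) = (MeOH * 885) / (32 * oil)
= (49.28 * 885) / (32 * 114.7)
= 11.8823

11.8823


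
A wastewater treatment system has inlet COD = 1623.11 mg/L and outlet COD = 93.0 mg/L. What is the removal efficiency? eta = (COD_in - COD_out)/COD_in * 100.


eta = (COD_in - COD_out) / COD_in * 100
= (1623.11 - 93.0) / 1623.11 * 100
= 94.2703%

94.2703%


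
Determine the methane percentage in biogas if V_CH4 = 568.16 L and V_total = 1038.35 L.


CH4% = V_CH4 / V_total * 100
= 568.16 / 1038.35 * 100
= 54.7176%

54.7176%


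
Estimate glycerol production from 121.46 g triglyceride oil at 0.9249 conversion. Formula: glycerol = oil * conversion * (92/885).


glycerol = oil * conv * (92/885)
= 121.46 * 0.9249 * 92 / 885
= 11.6781 g

11.6781 g


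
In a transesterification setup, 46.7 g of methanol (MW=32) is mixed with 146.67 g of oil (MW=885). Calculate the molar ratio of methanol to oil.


Molar ratio = n_MeOH / n_oil = (MeOH/32) / (oil/885) = (MeOH * 885) / (32 * oil)
= (46.7 * 885) / (32 * 146.67)
= 8.8058

8.8058


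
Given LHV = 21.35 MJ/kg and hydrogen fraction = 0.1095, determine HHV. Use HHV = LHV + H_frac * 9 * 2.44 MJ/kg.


HHV = LHV + H_frac * 9 * 2.44
= 21.35 + 0.1095 * 9 * 2.44
= 23.7546 MJ/kg

23.7546 MJ/kg


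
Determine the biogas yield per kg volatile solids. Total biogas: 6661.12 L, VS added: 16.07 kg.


Y = V / VS
= 6661.12 / 16.07
= 414.5065 L/kg VS

414.5065 L/kg VS


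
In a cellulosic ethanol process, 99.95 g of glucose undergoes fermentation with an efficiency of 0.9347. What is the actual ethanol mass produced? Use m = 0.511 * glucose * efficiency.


Actual ethanol: m = 0.511 * 99.95 * 0.9347
m = 47.7393 g

47.7393 g


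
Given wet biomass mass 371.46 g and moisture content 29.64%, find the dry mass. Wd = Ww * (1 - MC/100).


Wd = Ww * (1 - MC/100)
= 371.46 * (1 - 29.64/100)
= 261.3593 g

261.3593 g


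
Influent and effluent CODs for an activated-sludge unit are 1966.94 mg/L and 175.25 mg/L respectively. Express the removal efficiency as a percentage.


eta = (COD_in - COD_out) / COD_in * 100
= (1966.94 - 175.25) / 1966.94 * 100
= 91.0902%

91.0902%


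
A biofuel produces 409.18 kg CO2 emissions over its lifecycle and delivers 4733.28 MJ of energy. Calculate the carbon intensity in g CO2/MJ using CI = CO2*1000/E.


CI = CO2 * 1000 / E
= 409.18 * 1000 / 4733.28
= 86.4475 g CO2/MJ

86.4475 g CO2/MJ


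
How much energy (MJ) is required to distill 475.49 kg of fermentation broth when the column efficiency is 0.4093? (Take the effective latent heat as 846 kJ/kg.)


E = m * 846 / (eta * 1000)
= 475.49 * 846 / (0.4093 * 1000)
= 982.8110 MJ

982.8110 MJ


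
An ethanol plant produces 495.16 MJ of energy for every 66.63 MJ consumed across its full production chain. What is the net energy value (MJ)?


NEV = E_out - E_in
= 495.16 - 66.63
= 428.5300 MJ

428.5300 MJ


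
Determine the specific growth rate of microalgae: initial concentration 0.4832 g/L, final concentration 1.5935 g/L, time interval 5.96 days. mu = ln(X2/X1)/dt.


mu = ln(X2/X1) / dt
= ln(1.5935/0.4832) / 5.96
= 0.2002 per day

0.2002 per day


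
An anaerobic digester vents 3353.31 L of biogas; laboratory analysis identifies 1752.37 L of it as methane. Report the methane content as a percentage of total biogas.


CH4% = V_CH4 / V_total * 100
= 1752.37 / 3353.31 * 100
= 52.2579%

52.2579%


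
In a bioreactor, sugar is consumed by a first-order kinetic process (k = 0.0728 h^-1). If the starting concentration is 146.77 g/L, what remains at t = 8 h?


S = S0 * exp(-k * t)
S = 146.77 * exp(-0.0728 * 8)
S = 81.9793 g/L

81.9793 g/L


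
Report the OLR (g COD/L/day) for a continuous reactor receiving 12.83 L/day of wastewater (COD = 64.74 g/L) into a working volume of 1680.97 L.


OLR = Q * S / V
= 12.83 * 64.74 / 1680.97
= 0.4941 g/L/day

0.4941 g/L/day


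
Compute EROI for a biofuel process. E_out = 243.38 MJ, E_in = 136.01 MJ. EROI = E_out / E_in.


EROI = E_out / E_in
= 243.38 / 136.01
= 1.7894

1.7894


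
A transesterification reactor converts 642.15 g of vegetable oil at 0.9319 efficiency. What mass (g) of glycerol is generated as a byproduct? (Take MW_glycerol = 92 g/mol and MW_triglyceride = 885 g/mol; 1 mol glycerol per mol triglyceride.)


glycerol = oil * conv * (92/885)
= 642.15 * 0.9319 * 92 / 885
= 62.2086 g

62.2086 g


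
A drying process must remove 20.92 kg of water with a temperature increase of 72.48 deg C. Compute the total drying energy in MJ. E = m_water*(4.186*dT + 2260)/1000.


E = m_water * (4.186 * dT + 2260) / 1000
= 20.92 * (4.186 * 72.48 + 2260) / 1000
= 53.6264 MJ

53.6264 MJ


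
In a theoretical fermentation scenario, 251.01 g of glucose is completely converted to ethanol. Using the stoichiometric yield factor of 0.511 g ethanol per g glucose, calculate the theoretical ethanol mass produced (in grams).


Theoretical ethanol yield: m_EtOH = 0.511 * m_glucose
m_EtOH = 0.511 * 251.01 = 128.2661 g

128.2661 g


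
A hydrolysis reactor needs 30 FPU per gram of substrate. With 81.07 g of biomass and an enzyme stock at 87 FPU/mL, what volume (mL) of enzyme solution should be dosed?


V = dosage * m_sub / activity
V = 30 * 81.07 / 87
V = 27.9552 mL

27.9552 mL


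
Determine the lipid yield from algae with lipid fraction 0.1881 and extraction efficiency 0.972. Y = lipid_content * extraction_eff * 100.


Y = lipid_content * extraction_eff * 100
= 0.1881 * 0.972 * 100
= 18.2833%

18.2833%


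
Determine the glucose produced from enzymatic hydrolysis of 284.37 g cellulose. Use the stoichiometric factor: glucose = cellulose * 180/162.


glucose = cellulose * 180/162
= 284.37 * 180/162
= 315.9667 g

315.9667 g


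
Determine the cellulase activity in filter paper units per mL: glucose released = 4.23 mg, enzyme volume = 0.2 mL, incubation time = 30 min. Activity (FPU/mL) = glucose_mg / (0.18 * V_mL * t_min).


Activity = glucose_mg / (0.18 mg/umol * V_mL * t_min)
= 4.23 / (0.18 * 0.2 * 30)
= 3.9167 FPU/mL

3.9167 FPU/mL


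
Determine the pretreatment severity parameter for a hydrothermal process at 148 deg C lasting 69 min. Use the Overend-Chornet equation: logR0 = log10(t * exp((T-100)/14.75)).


logR0 = log10(t * exp((T - 100) / 14.75))
= log10(69 * exp((148 - 100) / 14.75))
= 3.2521

3.2521


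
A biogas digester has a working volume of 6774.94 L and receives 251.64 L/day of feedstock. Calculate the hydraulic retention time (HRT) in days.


HRT = V / Q
= 6774.94 / 251.64
= 26.9231 days

26.9231 days


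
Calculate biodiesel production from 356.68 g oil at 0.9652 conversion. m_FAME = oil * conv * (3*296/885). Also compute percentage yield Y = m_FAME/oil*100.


m_FAME = oil * conv * (3 * 296 / 885) = oil * conv * (888/885)
= 356.68 * 0.9652 * 888 / 885
= 345.4345 g
Y = m_FAME / oil * 100 = conv * (888/885) * 100
= 0.9652 * 888 / 885 * 100
= 96.85%

345.4345 g FAME; Y = 96.85%


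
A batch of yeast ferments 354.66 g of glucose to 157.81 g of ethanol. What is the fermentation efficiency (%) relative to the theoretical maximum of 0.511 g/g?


Fermentation efficiency = (actual / (0.511 * glucose)) * 100
= (157.81 / (0.511 * 354.66)) * 100
= 87.0766%

87.0766%


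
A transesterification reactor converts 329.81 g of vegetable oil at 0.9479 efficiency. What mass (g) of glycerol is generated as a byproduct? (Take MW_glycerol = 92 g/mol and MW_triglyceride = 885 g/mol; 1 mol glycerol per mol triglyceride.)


glycerol = oil * conv * (92/885)
= 329.81 * 0.9479 * 92 / 885
= 32.4991 g

32.4991 g


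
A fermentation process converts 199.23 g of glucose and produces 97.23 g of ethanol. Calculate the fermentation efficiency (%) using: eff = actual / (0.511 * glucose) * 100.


Fermentation efficiency = (actual / (0.511 * glucose)) * 100
= (97.23 / (0.511 * 199.23)) * 100
= 95.5047%

95.5047%


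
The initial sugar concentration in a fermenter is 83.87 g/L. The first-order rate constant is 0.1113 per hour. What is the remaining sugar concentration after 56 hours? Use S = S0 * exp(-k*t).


S = S0 * exp(-k * t)
S = 83.87 * exp(-0.1113 * 56)
S = 0.1647 g/L

0.1647 g/L


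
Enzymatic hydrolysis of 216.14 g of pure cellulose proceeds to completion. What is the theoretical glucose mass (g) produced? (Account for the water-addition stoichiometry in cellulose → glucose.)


glucose = cellulose * 180/162
= 216.14 * 180/162
= 240.1556 g

240.1556 g


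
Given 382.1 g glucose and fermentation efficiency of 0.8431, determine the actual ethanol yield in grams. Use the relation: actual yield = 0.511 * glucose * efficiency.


Actual ethanol: m = 0.511 * 382.1 * 0.8431
m = 164.6179 g

164.6179 g


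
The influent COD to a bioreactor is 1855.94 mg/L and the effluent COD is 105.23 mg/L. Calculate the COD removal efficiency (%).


eta = (COD_in - COD_out) / COD_in * 100
= (1855.94 - 105.23) / 1855.94 * 100
= 94.3301%

94.3301%
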